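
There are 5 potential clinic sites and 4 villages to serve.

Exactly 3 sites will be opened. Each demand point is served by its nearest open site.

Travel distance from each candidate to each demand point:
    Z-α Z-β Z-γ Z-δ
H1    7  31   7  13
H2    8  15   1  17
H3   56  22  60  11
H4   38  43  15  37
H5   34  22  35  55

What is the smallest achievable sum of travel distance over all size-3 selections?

34

Open {H1, H2, H3}.
  Z-α→H1 7, Z-β→H2 15, Z-γ→H2 1, Z-δ→H3 11  ⇒ total 34.
Compare {H2, H3, H4}: total 35.
Compare {H2, H3, H5}: total 35.
No size-3 selection does better; minimum is 34.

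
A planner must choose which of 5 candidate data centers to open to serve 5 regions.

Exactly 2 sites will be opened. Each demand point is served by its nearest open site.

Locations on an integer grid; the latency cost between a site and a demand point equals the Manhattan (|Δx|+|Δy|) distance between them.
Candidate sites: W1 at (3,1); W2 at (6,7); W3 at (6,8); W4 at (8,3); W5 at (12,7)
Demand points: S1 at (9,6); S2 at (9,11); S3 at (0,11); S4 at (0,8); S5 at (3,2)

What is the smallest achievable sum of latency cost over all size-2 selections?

27

Open {W1, W3}.
  S1→W3 5, S2→W3 6, S3→W3 9, S4→W3 6, S5→W1 1  ⇒ total 27.
Compare {W1, W2}: total 29.
Compare {W3, W4}: total 31.
No size-2 selection does better; minimum is 27.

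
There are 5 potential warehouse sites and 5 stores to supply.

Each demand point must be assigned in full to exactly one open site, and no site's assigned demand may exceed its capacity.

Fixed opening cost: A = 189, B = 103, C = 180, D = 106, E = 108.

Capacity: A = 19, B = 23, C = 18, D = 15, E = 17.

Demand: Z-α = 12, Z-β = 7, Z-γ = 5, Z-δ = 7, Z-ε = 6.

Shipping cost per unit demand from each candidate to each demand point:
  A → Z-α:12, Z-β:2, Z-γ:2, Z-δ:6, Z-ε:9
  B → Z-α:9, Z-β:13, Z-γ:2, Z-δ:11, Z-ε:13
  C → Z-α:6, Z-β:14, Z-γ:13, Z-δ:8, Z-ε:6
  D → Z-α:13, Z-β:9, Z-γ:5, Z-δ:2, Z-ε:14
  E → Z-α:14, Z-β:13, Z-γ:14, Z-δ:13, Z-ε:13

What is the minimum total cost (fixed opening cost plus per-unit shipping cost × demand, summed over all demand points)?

Open {B, D}; cheapest assignment that respects the capacities:
  B (cap 23, load 23): Z-α, Z-γ, Z-ε — cost 12×9 + 5×2 + 6×13 = 196
  D (cap 15, load 14): Z-β, Z-δ — cost 7×9 + 7×2 = 77
  Shipping 273, fixed 209 → total 482.
  Any other capacity-feasible assignment to {B, D} ships for at least 273.
Compare {A, C}: its best feasible assignment gives total 543.
Compare {A, B}: its best feasible assignment gives total 544.
Every other set of open sites that can feasibly serve all demand totals ≥ 543 even under its best assignment. Minimum: 482.

482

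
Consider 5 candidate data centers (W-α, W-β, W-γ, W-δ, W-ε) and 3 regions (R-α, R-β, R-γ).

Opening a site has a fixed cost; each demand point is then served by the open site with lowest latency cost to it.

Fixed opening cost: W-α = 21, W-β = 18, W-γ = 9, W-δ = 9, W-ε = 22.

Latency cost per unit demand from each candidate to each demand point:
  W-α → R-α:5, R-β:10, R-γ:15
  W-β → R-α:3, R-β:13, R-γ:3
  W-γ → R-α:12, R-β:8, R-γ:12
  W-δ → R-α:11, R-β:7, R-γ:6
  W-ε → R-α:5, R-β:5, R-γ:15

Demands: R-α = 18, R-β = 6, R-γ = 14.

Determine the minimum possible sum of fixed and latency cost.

Open {W-β, W-δ}: assign each demand point to its cheapest open site.
  R-α→W-β 18×3=54, R-β→W-δ 6×7=42, R-γ→W-β 14×3=42
  latency cost 138, fixed 27 → total 165.
Compare {W-β, W-ε}: latency cost 126 + fixed 40 = 166.
Compare {W-β, W-γ}: latency cost 144 + fixed 27 = 171.
Compare {W-β, W-γ, W-δ}: latency cost 138 + fixed 36 = 174.
All other subsets cost ≥ 166. Minimum total cost: 165.

165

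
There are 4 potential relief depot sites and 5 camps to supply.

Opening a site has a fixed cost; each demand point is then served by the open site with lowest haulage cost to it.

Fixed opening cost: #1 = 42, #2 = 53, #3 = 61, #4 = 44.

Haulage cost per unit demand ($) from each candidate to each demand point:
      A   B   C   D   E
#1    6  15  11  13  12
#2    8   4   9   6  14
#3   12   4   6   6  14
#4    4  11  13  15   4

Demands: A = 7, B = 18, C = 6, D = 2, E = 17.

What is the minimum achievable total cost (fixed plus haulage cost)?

321

Open {#3, #4}: assign each demand point to its cheapest open site.
  A→#4 7×4=28, B→#3 18×4=72, C→#3 6×6=36, D→#3 2×6=12, E→#4 17×4=68
  haulage cost 216, fixed 105 → total 321.
Compare {#2, #4}: haulage cost 234 + fixed 97 = 331.
Compare {#1, #3, #4}: haulage cost 216 + fixed 147 = 363.
Compare {#1, #2, #4}: haulage cost 234 + fixed 139 = 373.
All other subsets cost ≥ 331. Minimum total cost: 321.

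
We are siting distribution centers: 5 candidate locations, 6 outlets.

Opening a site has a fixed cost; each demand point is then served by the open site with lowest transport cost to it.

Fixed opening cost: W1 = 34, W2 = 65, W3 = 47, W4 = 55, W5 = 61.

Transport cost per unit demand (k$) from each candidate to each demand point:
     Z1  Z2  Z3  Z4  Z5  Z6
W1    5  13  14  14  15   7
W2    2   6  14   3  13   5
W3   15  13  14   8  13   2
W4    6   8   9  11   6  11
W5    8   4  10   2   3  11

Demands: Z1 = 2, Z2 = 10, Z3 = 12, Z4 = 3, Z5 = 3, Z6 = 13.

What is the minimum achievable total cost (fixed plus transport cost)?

325

Open {W3, W5}: assign each demand point to its cheapest open site.
  Z1→W5 2×8=16, Z2→W5 10×4=40, Z3→W5 12×10=120, Z4→W5 3×2=6, Z5→W5 3×3=9, Z6→W3 13×2=26
  transport cost 217, fixed 108 → total 325.
Compare {W1, W3, W5}: transport cost 211 + fixed 142 = 353.
Compare {W3, W4, W5}: transport cost 201 + fixed 163 = 364.
Compare {W2, W5}: transport cost 244 + fixed 126 = 370.
All other subsets cost ≥ 353. Minimum total cost: 325.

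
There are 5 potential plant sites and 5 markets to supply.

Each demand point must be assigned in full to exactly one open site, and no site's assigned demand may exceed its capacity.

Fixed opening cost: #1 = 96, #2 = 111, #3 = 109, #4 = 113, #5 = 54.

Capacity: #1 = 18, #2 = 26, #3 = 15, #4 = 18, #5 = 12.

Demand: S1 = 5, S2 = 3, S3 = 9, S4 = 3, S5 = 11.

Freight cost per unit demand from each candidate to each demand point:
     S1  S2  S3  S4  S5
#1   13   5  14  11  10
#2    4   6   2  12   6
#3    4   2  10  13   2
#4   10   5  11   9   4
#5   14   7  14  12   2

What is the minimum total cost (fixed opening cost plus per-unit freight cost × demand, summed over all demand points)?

Open {#2, #5}; cheapest assignment that respects the capacities:
  #2 (cap 26, load 20): S1, S2, S3, S4 — cost 5×4 + 3×6 + 9×2 + 3×12 = 92
  #5 (cap 12, load 11): S5 — cost 11×2 = 22
  Shipping 114, fixed 165 → total 279.
  Any other capacity-feasible assignment to {#2, #5} ships for at least 114.
Compare {#2, #3}: its best feasible assignment gives total 322.
Compare {#2, #4}: its best feasible assignment gives total 348.
Every other set of open sites that can feasibly serve all demand totals ≥ 322 even under its best assignment. Minimum: 279.

279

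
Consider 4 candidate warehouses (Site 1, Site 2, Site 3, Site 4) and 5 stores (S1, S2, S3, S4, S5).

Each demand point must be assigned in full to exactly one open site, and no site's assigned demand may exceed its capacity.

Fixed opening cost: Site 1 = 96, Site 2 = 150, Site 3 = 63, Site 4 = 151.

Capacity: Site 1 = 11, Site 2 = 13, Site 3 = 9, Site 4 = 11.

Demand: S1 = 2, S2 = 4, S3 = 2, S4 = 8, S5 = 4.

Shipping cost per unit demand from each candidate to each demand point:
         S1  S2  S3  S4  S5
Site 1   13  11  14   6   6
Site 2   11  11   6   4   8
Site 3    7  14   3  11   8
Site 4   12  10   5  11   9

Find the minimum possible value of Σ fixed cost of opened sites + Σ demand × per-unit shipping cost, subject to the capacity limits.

341

Open {Site 2, Site 3}; cheapest assignment that respects the capacities:
  Site 2 (cap 13, load 12): S2, S4 — cost 4×11 + 8×4 = 76
  Site 3 (cap 9, load 8): S1, S3, S5 — cost 2×7 + 2×3 + 4×8 = 52
  Shipping 128, fixed 213 → total 341.
  Any other capacity-feasible assignment to {Site 2, Site 3} ships for at least 128.
Compare {Site 1, Site 2}: its best feasible assignment gives total 380.
Compare {Site 1, Site 4}: its best feasible assignment gives total 407.
Every other set of open sites that can feasibly serve all demand totals ≥ 380 even under its best assignment. Minimum: 341.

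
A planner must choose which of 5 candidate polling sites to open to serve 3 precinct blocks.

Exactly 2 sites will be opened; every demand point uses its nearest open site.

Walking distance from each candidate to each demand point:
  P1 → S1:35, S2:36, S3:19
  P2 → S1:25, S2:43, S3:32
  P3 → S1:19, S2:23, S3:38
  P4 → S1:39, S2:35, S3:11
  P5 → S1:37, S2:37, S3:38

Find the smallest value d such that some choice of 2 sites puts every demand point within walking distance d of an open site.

Open {P1, P3}.
  Farthest demand point is S2 at walking distance 23 (to P3); all others are ≤ 23.
With {P3, P4} the worst case is 23.
With {P2, P3} the worst case is 32.
No size-2 selection achieves below 23.

23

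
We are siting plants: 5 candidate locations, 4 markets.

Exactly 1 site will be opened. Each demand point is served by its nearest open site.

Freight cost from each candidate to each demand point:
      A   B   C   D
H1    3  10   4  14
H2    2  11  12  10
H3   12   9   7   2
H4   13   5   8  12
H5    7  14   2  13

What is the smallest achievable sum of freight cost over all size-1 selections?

30

Open {H3}.
  A→H3 12, B→H3 9, C→H3 7, D→H3 2  ⇒ total 30.
Compare {H1}: total 31.
Compare {H2}: total 35.
No size-1 selection does better; minimum is 30.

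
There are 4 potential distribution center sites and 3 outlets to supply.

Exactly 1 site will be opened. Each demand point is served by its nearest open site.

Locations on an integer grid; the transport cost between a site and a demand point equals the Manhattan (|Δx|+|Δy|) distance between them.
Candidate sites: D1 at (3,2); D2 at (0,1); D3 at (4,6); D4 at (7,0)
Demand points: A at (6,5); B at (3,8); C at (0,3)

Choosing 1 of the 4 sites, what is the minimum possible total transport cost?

Open {D3}.
  A→D3 3, B→D3 3, C→D3 7  ⇒ total 13.
Compare {D1}: total 16.
Compare {D2}: total 22.
No size-1 selection does better; minimum is 13.

13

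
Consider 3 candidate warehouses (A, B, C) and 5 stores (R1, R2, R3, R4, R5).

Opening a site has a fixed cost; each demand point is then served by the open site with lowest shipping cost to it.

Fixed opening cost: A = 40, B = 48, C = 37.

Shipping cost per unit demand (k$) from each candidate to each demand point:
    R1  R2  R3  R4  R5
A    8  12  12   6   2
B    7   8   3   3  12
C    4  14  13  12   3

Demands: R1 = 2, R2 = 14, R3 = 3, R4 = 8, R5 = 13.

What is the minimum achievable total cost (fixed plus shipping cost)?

Open {A, B}: assign each demand point to its cheapest open site.
  R1→B 2×7=14, R2→B 14×8=112, R3→B 3×3=9, R4→B 8×3=24, R5→A 13×2=26
  shipping cost 185, fixed 88 → total 273.
Compare {B, C}: shipping cost 192 + fixed 85 = 277.
Compare {A, B, C}: shipping cost 179 + fixed 125 = 304.
Compare {A}: shipping cost 294 + fixed 40 = 334.
All other subsets cost ≥ 277. Minimum total cost: 273.

273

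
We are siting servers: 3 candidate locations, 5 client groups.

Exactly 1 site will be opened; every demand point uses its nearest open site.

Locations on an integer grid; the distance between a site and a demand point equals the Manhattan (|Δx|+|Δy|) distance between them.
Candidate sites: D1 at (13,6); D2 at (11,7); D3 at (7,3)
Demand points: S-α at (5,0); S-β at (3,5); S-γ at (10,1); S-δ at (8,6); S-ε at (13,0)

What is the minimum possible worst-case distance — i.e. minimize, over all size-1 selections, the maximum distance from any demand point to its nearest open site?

Open {D3}.
  Farthest demand point is S-ε at distance 9 (to D3); all others are ≤ 9.
With {D2} the worst case is 13.
With {D1} the worst case is 14.
No size-1 selection achieves below 9.

9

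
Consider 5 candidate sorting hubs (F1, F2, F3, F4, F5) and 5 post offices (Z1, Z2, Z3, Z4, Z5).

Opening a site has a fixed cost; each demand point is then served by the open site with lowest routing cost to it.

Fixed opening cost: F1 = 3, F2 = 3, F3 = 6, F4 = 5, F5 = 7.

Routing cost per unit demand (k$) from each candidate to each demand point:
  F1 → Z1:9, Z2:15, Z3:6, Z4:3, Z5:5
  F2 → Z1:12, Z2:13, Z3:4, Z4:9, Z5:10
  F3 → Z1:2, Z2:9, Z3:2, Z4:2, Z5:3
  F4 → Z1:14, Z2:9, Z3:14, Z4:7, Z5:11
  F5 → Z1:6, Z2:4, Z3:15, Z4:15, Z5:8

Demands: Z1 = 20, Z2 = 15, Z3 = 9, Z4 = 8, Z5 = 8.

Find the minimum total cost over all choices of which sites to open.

171

Open {F3, F5}: assign each demand point to its cheapest open site.
  Z1→F3 20×2=40, Z2→F5 15×4=60, Z3→F3 9×2=18, Z4→F3 8×2=16, Z5→F3 8×3=24
  routing cost 158, fixed 13 → total 171.
Compare {F1, F3, F5}: routing cost 158 + fixed 16 = 174.
Compare {F2, F3, F5}: routing cost 158 + fixed 16 = 174.
Compare {F3, F4, F5}: routing cost 158 + fixed 18 = 176.
All other subsets cost ≥ 174. Minimum total cost: 171.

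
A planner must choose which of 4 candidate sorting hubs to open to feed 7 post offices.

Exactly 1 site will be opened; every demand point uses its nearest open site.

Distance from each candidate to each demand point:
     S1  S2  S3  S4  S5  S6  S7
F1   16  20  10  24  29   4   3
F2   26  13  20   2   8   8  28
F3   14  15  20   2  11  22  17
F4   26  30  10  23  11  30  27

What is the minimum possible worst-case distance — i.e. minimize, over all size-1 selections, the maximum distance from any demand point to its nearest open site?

22

Open {F3}.
  Farthest demand point is S6 at distance 22 (to F3); all others are ≤ 22.
With {F2} the worst case is 28.
With {F1} the worst case is 29.
No size-1 selection achieves below 22.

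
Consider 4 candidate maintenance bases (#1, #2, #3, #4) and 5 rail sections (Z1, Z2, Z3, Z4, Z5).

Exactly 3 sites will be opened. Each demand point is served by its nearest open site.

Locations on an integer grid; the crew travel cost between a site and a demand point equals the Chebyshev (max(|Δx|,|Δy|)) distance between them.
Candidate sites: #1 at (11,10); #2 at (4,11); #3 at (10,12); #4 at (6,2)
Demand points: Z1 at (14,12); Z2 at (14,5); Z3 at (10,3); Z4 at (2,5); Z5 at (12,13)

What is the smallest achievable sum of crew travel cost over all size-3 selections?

Open {#1, #3, #4}.
  Z1→#1 3, Z2→#1 5, Z3→#4 4, Z4→#4 4, Z5→#3 2  ⇒ total 18.
Compare {#1, #2, #4}: total 19.
Compare {#2, #3, #4}: total 21.
No size-3 selection does better; minimum is 18.

18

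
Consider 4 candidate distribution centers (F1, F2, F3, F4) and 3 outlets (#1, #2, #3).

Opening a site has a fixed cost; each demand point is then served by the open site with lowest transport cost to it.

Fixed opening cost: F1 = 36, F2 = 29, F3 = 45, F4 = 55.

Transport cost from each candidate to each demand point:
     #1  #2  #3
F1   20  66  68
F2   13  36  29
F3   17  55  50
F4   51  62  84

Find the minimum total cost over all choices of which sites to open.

Open {F2}: assign each demand point to its cheapest open site.
  #1→F2 13, #2→F2 36, #3→F2 29
  transport cost 78, fixed 29 → total 107.
Compare {F1, F2}: transport cost 78 + fixed 65 = 143.
Compare {F2, F3}: transport cost 78 + fixed 74 = 152.
Compare {F2, F4}: transport cost 78 + fixed 84 = 162.
All other subsets cost ≥ 143. Minimum total cost: 107.

107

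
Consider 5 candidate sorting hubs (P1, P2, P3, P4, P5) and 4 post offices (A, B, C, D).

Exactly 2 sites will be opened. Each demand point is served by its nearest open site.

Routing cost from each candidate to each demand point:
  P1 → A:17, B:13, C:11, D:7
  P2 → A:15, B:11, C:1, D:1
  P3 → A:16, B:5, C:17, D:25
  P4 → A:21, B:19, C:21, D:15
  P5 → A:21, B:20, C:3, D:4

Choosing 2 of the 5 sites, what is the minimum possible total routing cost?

22

Open {P2, P3}.
  A→P2 15, B→P3 5, C→P2 1, D→P2 1  ⇒ total 22.
Compare {P1, P2}: total 28.
Compare {P2, P4}: total 28.
No size-2 selection does better; minimum is 22.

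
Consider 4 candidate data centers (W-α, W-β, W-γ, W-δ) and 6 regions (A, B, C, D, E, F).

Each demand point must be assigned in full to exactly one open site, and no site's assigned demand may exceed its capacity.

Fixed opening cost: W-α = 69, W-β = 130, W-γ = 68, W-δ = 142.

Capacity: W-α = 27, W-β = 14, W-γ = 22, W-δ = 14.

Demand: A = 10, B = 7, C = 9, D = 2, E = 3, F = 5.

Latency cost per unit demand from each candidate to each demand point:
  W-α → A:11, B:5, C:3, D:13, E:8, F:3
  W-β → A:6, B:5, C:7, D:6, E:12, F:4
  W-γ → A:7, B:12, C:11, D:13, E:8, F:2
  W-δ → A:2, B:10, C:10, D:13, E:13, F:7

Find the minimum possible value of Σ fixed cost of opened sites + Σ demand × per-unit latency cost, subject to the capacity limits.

Open {W-α, W-γ}; cheapest assignment that respects the capacities:
  W-α (cap 27, load 21): B, C, D, E — cost 7×5 + 9×3 + 2×13 + 3×8 = 112
  W-γ (cap 22, load 15): A, F — cost 10×7 + 5×2 = 80
  Shipping 192, fixed 137 → total 329.
  Any other capacity-feasible assignment to {W-α, W-γ} ships for at least 192.
Compare {W-α, W-δ}: its best feasible assignment gives total 358.
Compare {W-α, W-β}: its best feasible assignment gives total 372.
Every other set of open sites that can feasibly serve all demand totals ≥ 358 even under its best assignment. Minimum: 329.

329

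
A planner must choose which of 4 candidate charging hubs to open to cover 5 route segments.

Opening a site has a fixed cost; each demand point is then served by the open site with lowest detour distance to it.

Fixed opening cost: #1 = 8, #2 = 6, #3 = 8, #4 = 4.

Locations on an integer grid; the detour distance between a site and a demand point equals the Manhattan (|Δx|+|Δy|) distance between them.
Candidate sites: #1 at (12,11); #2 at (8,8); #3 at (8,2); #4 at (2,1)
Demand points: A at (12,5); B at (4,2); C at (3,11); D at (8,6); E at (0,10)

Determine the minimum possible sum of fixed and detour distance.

Open {#2, #4}: assign each demand point to its cheapest open site.
  A→#2 7, B→#4 3, C→#2 8, D→#2 2, E→#2 10
  detour distance 30, fixed 10 → total 40.
Compare {#2}: detour distance 37 + fixed 6 = 43.
Compare {#2, #3}: detour distance 31 + fixed 14 = 45.
Compare {#1, #2, #4}: detour distance 29 + fixed 18 = 47.
All other subsets cost ≥ 43. Minimum total cost: 40.

40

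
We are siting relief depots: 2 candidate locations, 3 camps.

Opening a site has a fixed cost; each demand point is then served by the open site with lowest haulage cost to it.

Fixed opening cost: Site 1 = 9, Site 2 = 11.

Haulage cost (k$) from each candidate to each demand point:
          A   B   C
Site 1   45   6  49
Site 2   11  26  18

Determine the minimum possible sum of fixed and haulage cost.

Open {Site 1, Site 2}: assign each demand point to its cheapest open site.
  A→Site 2 11, B→Site 1 6, C→Site 2 18
  haulage cost 35, fixed 20 → total 55.
Compare {Site 2}: haulage cost 55 + fixed 11 = 66.
Compare {Site 1}: haulage cost 100 + fixed 9 = 109.

55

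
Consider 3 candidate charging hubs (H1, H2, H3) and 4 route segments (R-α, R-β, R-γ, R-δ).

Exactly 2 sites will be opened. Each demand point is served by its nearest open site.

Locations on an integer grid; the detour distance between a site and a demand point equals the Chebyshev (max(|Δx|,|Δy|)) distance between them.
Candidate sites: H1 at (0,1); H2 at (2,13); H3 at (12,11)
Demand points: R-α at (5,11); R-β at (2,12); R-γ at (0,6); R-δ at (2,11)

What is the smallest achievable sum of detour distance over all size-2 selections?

11

Open {H1, H2}.
  R-α→H2 3, R-β→H2 1, R-γ→H1 5, R-δ→H2 2  ⇒ total 11.
Compare {H2, H3}: total 13.
Compare {H1, H3}: total 32.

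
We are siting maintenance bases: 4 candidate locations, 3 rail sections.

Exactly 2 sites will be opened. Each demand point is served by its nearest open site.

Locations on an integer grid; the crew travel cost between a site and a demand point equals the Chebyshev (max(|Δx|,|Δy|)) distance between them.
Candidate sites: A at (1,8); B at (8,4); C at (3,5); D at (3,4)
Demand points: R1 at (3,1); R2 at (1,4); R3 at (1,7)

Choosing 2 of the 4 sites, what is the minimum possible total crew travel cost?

6

Open {A, D}.
  R1→D 3, R2→D 2, R3→A 1  ⇒ total 6.
Compare {A, C}: total 7.
Compare {C, D}: total 7.
No size-2 selection does better; minimum is 6.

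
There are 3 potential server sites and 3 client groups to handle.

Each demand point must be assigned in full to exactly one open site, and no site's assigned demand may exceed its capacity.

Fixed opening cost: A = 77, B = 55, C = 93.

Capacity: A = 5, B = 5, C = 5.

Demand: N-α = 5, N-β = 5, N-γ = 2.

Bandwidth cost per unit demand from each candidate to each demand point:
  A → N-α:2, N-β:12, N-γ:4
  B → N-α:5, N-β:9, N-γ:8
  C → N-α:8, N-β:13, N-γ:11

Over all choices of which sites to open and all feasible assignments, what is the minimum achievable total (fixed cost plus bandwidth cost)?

Open {A, B, C}; cheapest assignment that respects the capacities:
  A (cap 5, load 5): N-α — cost 5×2 = 10
  B (cap 5, load 5): N-β — cost 5×9 = 45
  C (cap 5, load 2): N-γ — cost 2×11 = 22
  Shipping 77, fixed 225 → total 302.
  Any other capacity-feasible assignment to {A, B, C} ships for at least 77.
Total demand is 12 and no other set of sites has combined capacity ≥ 12, so {A, B, C} is the only feasible choice of open sites. Minimum: 302.

302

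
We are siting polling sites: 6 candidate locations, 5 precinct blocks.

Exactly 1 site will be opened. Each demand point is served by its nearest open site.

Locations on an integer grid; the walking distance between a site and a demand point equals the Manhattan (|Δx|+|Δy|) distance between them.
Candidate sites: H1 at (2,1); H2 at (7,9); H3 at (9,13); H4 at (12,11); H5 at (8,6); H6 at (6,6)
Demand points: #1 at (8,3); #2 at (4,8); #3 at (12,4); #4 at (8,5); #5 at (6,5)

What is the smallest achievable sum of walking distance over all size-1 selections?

Open {H5}.
  #1→H5 3, #2→H5 6, #3→H5 6, #4→H5 1, #5→H5 3  ⇒ total 19.
Compare {H6}: total 21.
Compare {H2}: total 31.
No size-1 selection does better; minimum is 19.

19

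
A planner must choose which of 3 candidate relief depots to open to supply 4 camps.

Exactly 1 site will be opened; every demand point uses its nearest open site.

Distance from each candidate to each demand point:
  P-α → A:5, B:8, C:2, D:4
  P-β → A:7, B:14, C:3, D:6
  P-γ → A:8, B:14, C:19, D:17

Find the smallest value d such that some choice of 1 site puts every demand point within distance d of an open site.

8

Open {P-α}.
  Farthest demand point is B at distance 8 (to P-α); all others are ≤ 8.
With {P-β} the worst case is 14.
With {P-γ} the worst case is 19.
No size-1 selection achieves below 8.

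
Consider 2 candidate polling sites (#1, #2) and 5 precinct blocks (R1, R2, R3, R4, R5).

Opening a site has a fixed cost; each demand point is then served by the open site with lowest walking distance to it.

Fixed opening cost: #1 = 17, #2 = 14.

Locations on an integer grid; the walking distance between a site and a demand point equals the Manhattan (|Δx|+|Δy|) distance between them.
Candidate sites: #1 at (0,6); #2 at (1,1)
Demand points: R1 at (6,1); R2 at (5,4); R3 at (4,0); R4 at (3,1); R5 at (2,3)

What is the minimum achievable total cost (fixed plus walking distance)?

Open {#2}: assign each demand point to its cheapest open site.
  R1→#2 5, R2→#2 7, R3→#2 4, R4→#2 2, R5→#2 3
  walking distance 21, fixed 14 → total 35.
Compare {#1, #2}: walking distance 21 + fixed 31 = 52.
Compare {#1}: walking distance 41 + fixed 17 = 58.

35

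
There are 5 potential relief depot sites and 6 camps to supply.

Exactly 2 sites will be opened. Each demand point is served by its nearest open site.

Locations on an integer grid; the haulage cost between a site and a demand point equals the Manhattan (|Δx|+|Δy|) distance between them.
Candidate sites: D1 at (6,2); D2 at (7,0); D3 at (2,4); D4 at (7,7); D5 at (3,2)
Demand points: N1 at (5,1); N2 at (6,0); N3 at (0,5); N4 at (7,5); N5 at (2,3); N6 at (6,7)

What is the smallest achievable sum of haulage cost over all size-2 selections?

Open {D1, D3}.
  N1→D1 2, N2→D1 2, N3→D3 3, N4→D1 4, N5→D3 1, N6→D1 5  ⇒ total 17.
Compare {D4, D5}: total 19.
Compare {D2, D3}: total 20.
No size-2 selection does better; minimum is 17.

17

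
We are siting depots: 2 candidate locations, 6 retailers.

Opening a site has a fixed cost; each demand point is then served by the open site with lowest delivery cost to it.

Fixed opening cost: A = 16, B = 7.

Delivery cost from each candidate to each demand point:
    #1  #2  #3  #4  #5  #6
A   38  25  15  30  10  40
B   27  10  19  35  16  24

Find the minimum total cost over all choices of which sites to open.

Open {B}: assign each demand point to its cheapest open site.
  #1→B 27, #2→B 10, #3→B 19, #4→B 35, #5→B 16, #6→B 24
  delivery cost 131, fixed 7 → total 138.
Compare {A, B}: delivery cost 116 + fixed 23 = 139.
Compare {A}: delivery cost 158 + fixed 16 = 174.

138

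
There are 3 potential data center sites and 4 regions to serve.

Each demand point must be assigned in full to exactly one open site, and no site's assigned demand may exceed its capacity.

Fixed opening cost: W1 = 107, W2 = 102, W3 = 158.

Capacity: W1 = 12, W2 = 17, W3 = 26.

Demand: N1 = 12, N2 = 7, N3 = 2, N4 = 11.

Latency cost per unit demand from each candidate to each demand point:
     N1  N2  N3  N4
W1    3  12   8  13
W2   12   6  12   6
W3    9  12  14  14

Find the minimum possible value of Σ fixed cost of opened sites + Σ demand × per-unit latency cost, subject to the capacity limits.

Open {W2, W3}; cheapest assignment that respects the capacities:
  W2 (cap 17, load 13): N3, N4 — cost 2×12 + 11×6 = 90
  W3 (cap 26, load 19): N1, N2 — cost 12×9 + 7×12 = 192
  Shipping 282, fixed 260 → total 542.
  Any other capacity-feasible assignment to {W2, W3} ships for at least 282.
Compare {W1, W3}: its best feasible assignment gives total 567.
Compare {W1, W2, W3}: its best feasible assignment gives total 577.
Every other set of open sites that can feasibly serve all demand totals ≥ 567 even under its best assignment. Minimum: 542.

542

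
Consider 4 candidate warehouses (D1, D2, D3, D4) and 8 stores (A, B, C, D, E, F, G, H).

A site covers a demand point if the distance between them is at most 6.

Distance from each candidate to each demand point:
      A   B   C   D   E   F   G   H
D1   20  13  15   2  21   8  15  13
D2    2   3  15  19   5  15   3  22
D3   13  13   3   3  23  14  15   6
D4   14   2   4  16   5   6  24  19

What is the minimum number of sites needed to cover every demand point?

3

Coverage sets (demand points within 6 of each site):
  D1: {D}
  D2: {A, B, E, G}
  D3: {C, D, H}
  D4: {B, C, E, F}
No 2 sites suffice: every size-2 union leaves at least one demand point uncovered.
But {D2, D3, D4} covers everything, so the minimum is 3.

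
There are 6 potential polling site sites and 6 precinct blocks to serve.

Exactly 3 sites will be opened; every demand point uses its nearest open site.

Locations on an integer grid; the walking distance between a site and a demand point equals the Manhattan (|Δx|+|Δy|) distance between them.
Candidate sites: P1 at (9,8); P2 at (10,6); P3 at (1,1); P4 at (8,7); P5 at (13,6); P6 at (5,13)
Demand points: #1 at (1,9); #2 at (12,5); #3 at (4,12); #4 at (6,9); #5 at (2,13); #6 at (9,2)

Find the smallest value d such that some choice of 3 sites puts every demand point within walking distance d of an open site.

Open {P1, P2, P6}.
  Farthest demand point is #1 at walking distance 8 (to P6); all others are ≤ 8.
With {P1, P3, P6} the worst case is 8.
With {P1, P4, P6} the worst case is 8.
No size-3 selection achieves below 8.

8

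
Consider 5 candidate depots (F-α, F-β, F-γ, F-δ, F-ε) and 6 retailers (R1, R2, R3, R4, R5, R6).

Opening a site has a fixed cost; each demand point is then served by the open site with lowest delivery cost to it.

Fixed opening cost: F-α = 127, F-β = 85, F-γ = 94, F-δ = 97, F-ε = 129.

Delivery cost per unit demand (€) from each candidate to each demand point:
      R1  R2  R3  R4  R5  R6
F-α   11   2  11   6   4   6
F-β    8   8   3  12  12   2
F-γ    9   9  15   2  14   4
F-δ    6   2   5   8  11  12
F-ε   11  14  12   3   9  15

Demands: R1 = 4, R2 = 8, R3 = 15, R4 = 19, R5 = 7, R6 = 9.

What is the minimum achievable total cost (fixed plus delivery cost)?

457

Open {F-γ, F-δ}: assign each demand point to its cheapest open site.
  R1→F-δ 4×6=24, R2→F-δ 8×2=16, R3→F-δ 15×5=75, R4→F-γ 19×2=38, R5→F-δ 7×11=77, R6→F-γ 9×4=36
  delivery cost 266, fixed 191 → total 457.
Compare {F-β, F-γ}: delivery cost 281 + fixed 179 = 460.
Compare {F-α, F-β}: delivery cost 253 + fixed 212 = 465.
Compare {F-α, F-β, F-γ}: delivery cost 177 + fixed 306 = 483.
All other subsets cost ≥ 460. Minimum total cost: 457.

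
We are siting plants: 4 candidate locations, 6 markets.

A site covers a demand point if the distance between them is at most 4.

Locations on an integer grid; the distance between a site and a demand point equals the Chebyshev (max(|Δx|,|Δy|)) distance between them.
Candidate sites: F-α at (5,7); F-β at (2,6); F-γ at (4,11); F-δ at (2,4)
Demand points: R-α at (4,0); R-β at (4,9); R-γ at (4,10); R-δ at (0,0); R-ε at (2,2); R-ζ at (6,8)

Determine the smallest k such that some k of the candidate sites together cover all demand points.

Coverage sets (demand points within 4 of each site):
  F-α: {R-β, R-γ, R-ζ}
  F-β: {R-β, R-γ, R-ε, R-ζ}
  F-γ: {R-β, R-γ, R-ζ}
  F-δ: {R-α, R-δ, R-ε, R-ζ}
No single site covers all 6 demand points.
But {F-α, F-δ} covers everything, so the minimum is 2.

2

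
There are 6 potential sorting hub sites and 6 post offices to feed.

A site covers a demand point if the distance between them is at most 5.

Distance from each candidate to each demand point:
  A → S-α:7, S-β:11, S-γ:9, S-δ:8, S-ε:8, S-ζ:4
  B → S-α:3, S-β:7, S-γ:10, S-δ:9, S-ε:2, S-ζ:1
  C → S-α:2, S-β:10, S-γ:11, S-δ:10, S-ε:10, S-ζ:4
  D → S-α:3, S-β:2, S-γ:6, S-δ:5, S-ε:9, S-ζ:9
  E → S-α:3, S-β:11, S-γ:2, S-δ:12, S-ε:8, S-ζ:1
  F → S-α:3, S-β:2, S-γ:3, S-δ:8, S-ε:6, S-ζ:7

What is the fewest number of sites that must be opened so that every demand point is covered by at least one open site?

3

Coverage sets (demand points within 5 of each site):
  A: {S-ζ}
  B: {S-α, S-ε, S-ζ}
  C: {S-α, S-ζ}
  D: {S-α, S-β, S-δ}
  E: {S-α, S-γ, S-ζ}
  F: {S-α, S-β, S-γ}
No 2 sites suffice: every size-2 union leaves at least one demand point uncovered.
But {B, D, E} covers everything, so the minimum is 3.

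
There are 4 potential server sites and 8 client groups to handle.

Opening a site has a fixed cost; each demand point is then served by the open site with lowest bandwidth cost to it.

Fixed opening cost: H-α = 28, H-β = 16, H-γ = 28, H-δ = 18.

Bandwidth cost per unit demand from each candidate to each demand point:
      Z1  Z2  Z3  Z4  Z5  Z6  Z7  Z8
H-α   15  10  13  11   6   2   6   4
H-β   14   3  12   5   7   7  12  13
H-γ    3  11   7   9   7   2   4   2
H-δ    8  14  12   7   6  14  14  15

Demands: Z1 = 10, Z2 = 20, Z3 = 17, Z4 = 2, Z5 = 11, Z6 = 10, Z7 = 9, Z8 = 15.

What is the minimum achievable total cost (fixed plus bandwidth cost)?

426

Open {H-β, H-γ}: assign each demand point to its cheapest open site.
  Z1→H-γ 10×3=30, Z2→H-β 20×3=60, Z3→H-γ 17×7=119, Z4→H-β 2×5=10, Z5→H-β 11×7=77, Z6→H-γ 10×2=20, Z7→H-γ 9×4=36, Z8→H-γ 15×2=30
  bandwidth cost 382, fixed 44 → total 426.
Compare {H-β, H-γ, H-δ}: bandwidth cost 371 + fixed 62 = 433.
Compare {H-α, H-β, H-γ}: bandwidth cost 371 + fixed 72 = 443.
Compare {H-α, H-β, H-γ, H-δ}: bandwidth cost 371 + fixed 90 = 461.
All other subsets cost ≥ 433. Minimum total cost: 426.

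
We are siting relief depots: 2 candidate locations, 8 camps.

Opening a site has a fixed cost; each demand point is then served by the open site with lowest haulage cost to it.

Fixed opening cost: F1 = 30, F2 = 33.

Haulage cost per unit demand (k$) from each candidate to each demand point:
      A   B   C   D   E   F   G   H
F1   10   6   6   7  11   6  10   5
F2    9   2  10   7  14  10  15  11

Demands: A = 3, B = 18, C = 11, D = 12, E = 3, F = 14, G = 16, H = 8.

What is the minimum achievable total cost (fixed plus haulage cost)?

593

Open {F1, F2}: assign each demand point to its cheapest open site.
  A→F2 3×9=27, B→F2 18×2=36, C→F1 11×6=66, D→F1 12×7=84, E→F1 3×11=33, F→F1 14×6=84, G→F1 16×10=160, H→F1 8×5=40
  haulage cost 530, fixed 63 → total 593.
Compare {F1}: haulage cost 605 + fixed 30 = 635.
Compare {F2}: haulage cost 767 + fixed 33 = 800.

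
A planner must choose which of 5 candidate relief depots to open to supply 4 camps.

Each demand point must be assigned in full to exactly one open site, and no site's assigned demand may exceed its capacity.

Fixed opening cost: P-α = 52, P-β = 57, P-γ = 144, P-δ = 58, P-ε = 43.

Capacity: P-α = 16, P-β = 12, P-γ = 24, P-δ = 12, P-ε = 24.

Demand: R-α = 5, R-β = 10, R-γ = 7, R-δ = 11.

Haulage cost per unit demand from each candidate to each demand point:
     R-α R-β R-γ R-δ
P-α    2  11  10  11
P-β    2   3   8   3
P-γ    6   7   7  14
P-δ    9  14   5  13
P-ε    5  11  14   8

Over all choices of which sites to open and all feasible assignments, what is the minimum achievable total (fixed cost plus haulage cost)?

Open {P-β, P-δ, P-ε}; cheapest assignment that respects the capacities:
  P-β (cap 12, load 10): R-β — cost 10×3 = 30
  P-δ (cap 12, load 7): R-γ — cost 7×5 = 35
  P-ε (cap 24, load 16): R-α, R-δ — cost 5×5 + 11×8 = 113
  Shipping 178, fixed 158 → total 336.
  Any other capacity-feasible assignment to {P-β, P-δ, P-ε} ships for at least 178.
Compare {P-β, P-ε}: its best feasible assignment gives total 341.
Compare {P-α, P-β, P-ε}: its best feasible assignment gives total 350.
Every other set of open sites that can feasibly serve all demand totals ≥ 341 even under its best assignment. Minimum: 336.

336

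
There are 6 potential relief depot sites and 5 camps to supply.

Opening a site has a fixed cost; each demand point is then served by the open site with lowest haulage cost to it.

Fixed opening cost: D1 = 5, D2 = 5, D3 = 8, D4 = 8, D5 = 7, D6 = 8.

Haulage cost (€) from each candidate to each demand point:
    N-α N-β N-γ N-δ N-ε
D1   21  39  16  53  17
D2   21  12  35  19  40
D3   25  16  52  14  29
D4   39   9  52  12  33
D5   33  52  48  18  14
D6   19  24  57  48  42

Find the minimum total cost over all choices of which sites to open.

Open {D1, D4}: assign each demand point to its cheapest open site.
  N-α→D1 21, N-β→D4 9, N-γ→D1 16, N-δ→D4 12, N-ε→D1 17
  haulage cost 75, fixed 13 → total 88.
Compare {D1, D4, D5}: haulage cost 72 + fixed 20 = 92.
Compare {D1, D2, D4}: haulage cost 75 + fixed 18 = 93.
Compare {D1, D4, D6}: haulage cost 73 + fixed 21 = 94.
All other subsets cost ≥ 92. Minimum total cost: 88.

88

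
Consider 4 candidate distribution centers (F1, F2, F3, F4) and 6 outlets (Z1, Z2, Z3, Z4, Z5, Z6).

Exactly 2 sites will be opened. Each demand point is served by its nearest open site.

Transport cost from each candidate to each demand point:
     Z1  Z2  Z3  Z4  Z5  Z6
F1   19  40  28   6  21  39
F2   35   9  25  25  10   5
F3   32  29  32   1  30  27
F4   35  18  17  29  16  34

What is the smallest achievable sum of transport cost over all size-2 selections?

74

Open {F1, F2}.
  Z1→F1 19, Z2→F2 9, Z3→F2 25, Z4→F1 6, Z5→F2 10, Z6→F2 5  ⇒ total 74.
Compare {F2, F3}: total 82.
Compare {F2, F4}: total 101.
No size-2 selection does better; minimum is 74.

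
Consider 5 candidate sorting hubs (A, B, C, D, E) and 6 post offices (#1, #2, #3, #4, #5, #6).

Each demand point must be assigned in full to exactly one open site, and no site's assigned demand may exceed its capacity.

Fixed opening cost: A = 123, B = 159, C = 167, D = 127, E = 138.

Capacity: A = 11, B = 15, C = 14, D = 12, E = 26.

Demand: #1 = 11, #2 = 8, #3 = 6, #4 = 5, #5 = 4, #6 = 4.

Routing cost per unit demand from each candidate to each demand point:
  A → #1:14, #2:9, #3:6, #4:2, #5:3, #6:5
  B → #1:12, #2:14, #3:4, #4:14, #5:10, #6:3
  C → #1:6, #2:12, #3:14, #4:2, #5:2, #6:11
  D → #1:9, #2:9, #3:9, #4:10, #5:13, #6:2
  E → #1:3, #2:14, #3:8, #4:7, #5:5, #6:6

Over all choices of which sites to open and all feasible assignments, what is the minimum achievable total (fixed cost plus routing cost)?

481

Open {D, E}; cheapest assignment that respects the capacities:
  D (cap 12, load 12): #2, #6 — cost 8×9 + 4×2 = 80
  E (cap 26, load 26): #1, #3, #4, #5 — cost 11×3 + 6×8 + 5×7 + 4×5 = 136
  Shipping 216, fixed 265 → total 481.
  Any other capacity-feasible assignment to {D, E} ships for at least 216.
Compare {C, E}: its best feasible assignment gives total 536.
Compare {B, E}: its best feasible assignment gives total 545.
Every other set of open sites that can feasibly serve all demand totals ≥ 536 even under its best assignment. Minimum: 481.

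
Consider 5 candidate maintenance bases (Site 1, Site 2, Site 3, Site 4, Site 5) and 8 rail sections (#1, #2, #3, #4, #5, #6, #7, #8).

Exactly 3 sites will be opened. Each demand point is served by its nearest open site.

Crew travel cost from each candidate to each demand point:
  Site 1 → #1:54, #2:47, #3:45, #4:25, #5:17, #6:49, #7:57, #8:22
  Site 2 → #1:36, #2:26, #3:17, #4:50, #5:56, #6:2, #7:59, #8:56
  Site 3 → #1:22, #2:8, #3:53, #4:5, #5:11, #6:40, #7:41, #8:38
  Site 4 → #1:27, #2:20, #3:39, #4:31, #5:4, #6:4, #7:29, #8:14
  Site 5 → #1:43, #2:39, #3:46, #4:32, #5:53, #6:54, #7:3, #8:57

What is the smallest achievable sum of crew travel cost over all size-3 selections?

99

Open {Site 3, Site 4, Site 5}.
  #1→Site 3 22, #2→Site 3 8, #3→Site 4 39, #4→Site 3 5, #5→Site 4 4, #6→Site 4 4, #7→Site 5 3, #8→Site 4 14  ⇒ total 99.
Compare {Site 2, Site 3, Site 4}: total 101.
Compare {Site 2, Site 3, Site 5}: total 106.
No size-3 selection does better; minimum is 99.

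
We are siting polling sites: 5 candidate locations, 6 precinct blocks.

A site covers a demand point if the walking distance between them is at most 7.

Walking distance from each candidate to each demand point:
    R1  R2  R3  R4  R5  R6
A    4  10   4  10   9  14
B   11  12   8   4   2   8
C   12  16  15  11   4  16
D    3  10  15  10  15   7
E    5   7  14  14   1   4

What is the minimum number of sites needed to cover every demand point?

Coverage sets (demand points within 7 of each site):
  A: {R1, R3}
  B: {R4, R5}
  C: {R5}
  D: {R1, R6}
  E: {R1, R2, R5, R6}
No 2 sites suffice: every size-2 union leaves at least one demand point uncovered.
But {A, B, E} covers everything, so the minimum is 3.

3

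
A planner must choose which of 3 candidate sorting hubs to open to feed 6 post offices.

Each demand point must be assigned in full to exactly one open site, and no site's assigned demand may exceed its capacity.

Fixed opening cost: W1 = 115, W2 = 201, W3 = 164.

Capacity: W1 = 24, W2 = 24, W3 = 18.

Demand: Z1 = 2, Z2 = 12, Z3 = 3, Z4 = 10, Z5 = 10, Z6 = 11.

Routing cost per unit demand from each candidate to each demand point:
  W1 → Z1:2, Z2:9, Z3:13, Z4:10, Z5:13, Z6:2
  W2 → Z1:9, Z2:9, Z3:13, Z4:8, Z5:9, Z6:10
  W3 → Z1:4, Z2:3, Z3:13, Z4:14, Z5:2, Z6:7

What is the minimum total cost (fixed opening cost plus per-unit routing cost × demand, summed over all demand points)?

Open {W1, W2}; cheapest assignment that respects the capacities:
  W1 (cap 24, load 24): Z3, Z4, Z6 — cost 3×13 + 10×10 + 11×2 = 161
  W2 (cap 24, load 24): Z1, Z2, Z5 — cost 2×9 + 12×9 + 10×9 = 216
  Shipping 377, fixed 316 → total 693.
  Any other capacity-feasible assignment to {W1, W2} ships for at least 377.
Compare {W1, W2, W3}: its best feasible assignment gives total 751.
Every other set of open sites that can feasibly serve all demand totals ≥ 751 even under its best assignment. Minimum: 693.

693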